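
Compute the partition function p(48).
147273

p(n) counts ways to write n as a sum of positive integers (order ignored).
Euler's pentagonal recurrence: p(k) = p(k-1) + p(k-2) - p(k-5) - p(k-7) + p(k-12) + p(k-15) - ... (offsets j(3j∓1)/2, signs ++--, p(0)=1, p(<0)=0).
DP table for k = 0..47: p(0)=1, p(1)=1, p(2)=2, p(3)=3, p(4)=5, p(5)=7, p(6)=11, p(7)=15, p(8)=22, p(9)=30, p(10)=42, p(11)=56, p(12)=77, p(13)=101, p(14)=135, p(15)=176, p(16)=231, p(17)=297, p(18)=385, p(19)=490, p(20)=627, p(21)=792, p(22)=1002, p(23)=1255, p(24)=1575, p(25)=1958, p(26)=2436, p(27)=3010, p(28)=3718, p(29)=4565, p(30)=5604, p(31)=6842, p(32)=8349, p(33)=10143, p(34)=12310, p(35)=14883, p(36)=17977, p(37)=21637, p(38)=26015, p(39)=31185, p(40)=37338, p(41)=44583, p(42)=53174, p(43)=63261, p(44)=75175, p(45)=89134, p(46)=105558, p(47)=124754.
Final step: p(48) = p(47) + p(46) - p(43) - p(41) + p(36) + p(33) - p(26) - p(22) + p(13) + p(8)
= 124754 + 105558 - 63261 - 44583 + 17977 + 10143 - 2436 - 1002 + 101 + 22
= 147273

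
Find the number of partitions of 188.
1398341745571

p(n) counts ways to write n as a sum of positive integers (order ignored).
Euler's pentagonal recurrence: p(k) = p(k-1) + p(k-2) - p(k-5) - p(k-7) + p(k-12) + p(k-15) - ... (offsets j(3j∓1)/2, signs ++--, p(0)=1, p(<0)=0).
DP table for k = 0..187: p(0)=1, p(1)=1, p(2)=2, p(3)=3, p(4)=5, p(5)=7, p(6)=11, p(7)=15, p(8)=22, p(9)=30, p(10)=42, p(11)=56, p(12)=77, p(13)=101, p(14)=135, p(15)=176, p(16)=231, p(17)=297, p(18)=385, p(19)=490, p(20)=627, p(21)=792, p(22)=1002, p(23)=1255, p(24)=1575, p(25)=1958, p(26)=2436, p(27)=3010, p(28)=3718, p(29)=4565, p(30)=5604, p(31)=6842, p(32)=8349, p(33)=10143, p(34)=12310, p(35)=14883, p(36)=17977, p(37)=21637, p(38)=26015, p(39)=31185, p(40)=37338, p(41)=44583, p(42)=53174, p(43)=63261, p(44)=75175, p(45)=89134, p(46)=105558, p(47)=124754, p(48)=147273, p(49)=173525, p(50)=204226, p(51)=239943, p(52)=281589, p(53)=329931, p(54)=386155, p(55)=451276, p(56)=526823, p(57)=614154, p(58)=715220, p(59)=831820, p(60)=966467, p(61)=1121505, p(62)=1300156, p(63)=1505499, p(64)=1741630, p(65)=2012558, p(66)=2323520, p(67)=2679689, p(68)=3087735, p(69)=3554345, p(70)=4087968, p(71)=4697205, p(72)=5392783, p(73)=6185689, p(74)=7089500, p(75)=8118264, p(76)=9289091, p(77)=10619863, p(78)=12132164, p(79)=13848650, p(80)=15796476, p(81)=18004327, p(82)=20506255, p(83)=23338469, p(84)=26543660, p(85)=30167357, p(86)=34262962, p(87)=38887673, p(88)=44108109, p(89)=49995925, p(90)=56634173, p(91)=64112359, p(92)=72533807, p(93)=82010177, p(94)=92669720, p(95)=104651419, p(96)=118114304, p(97)=133230930, p(98)=150198136, p(99)=169229875, p(100)=190569292, p(101)=214481126, p(102)=241265379, p(103)=271248950, p(104)=304801365, p(105)=342325709, p(106)=384276336, p(107)=431149389, p(108)=483502844, p(109)=541946240, p(110)=607163746, p(111)=679903203, p(112)=761002156, p(113)=851376628, p(114)=952050665, p(115)=1064144451, p(116)=1188908248, p(117)=1327710076, p(118)=1482074143, p(119)=1653668665, p(120)=1844349560, p(121)=2056148051, p(122)=2291320912, p(123)=2552338241, p(124)=2841940500, p(125)=3163127352, p(126)=3519222692, p(127)=3913864295, p(128)=4351078600, p(129)=4835271870, p(130)=5371315400, p(131)=5964539504, p(132)=6620830889, p(133)=7346629512, p(134)=8149040695, p(135)=9035836076, p(136)=10015581680, p(137)=11097645016, p(138)=12292341831, p(139)=13610949895, p(140)=15065878135, p(141)=16670689208, p(142)=18440293320, p(143)=20390982757, p(144)=22540654445, p(145)=24908858009, p(146)=27517052599, p(147)=30388671978, p(148)=33549419497, p(149)=37027355200, p(150)=40853235313, p(151)=45060624582, p(152)=49686288421, p(153)=54770336324, p(154)=60356673280, p(155)=66493182097, p(156)=73232243759, p(157)=80630964769, p(158)=88751778802, p(159)=97662728555, p(160)=107438159466, p(161)=118159068427, p(162)=129913904637, p(163)=142798995930, p(164)=156919475295, p(165)=172389800255, p(166)=189334822579, p(167)=207890420102, p(168)=228204732751, p(169)=250438925115, p(170)=274768617130, p(171)=301384802048, p(172)=330495499613, p(173)=362326859895, p(174)=397125074750, p(175)=435157697830, p(176)=476715857290, p(177)=522115831195, p(178)=571701605655, p(179)=625846753120, p(180)=684957390936, p(181)=749474411781, p(182)=819876908323, p(183)=896684817527, p(184)=980462880430, p(185)=1071823774337, p(186)=1171432692373, p(187)=1280011042268.
Final step: p(188) = p(187) + p(186) - p(183) - p(181) + p(176) + p(173) - p(166) - p(162) + p(153) + p(148) - p(137) - p(131) + p(118) + p(111) - p(96) - p(88) + p(71) + p(62) - p(43) - p(33) + p(12) + p(1)
= 1280011042268 + 1171432692373 - 896684817527 - 749474411781 + 476715857290 + 362326859895 - 189334822579 - 129913904637 + 54770336324 + 33549419497 - 11097645016 - 5964539504 + 1482074143 + 679903203 - 118114304 - 44108109 + 4697205 + 1300156 - 63261 - 10143 + 77 + 1
= 1398341745571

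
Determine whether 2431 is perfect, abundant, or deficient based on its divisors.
deficient

Proper divisors of 2431: sum = 1 + 11 + 13 + 17 + 143 + 187 + 221 = 593
Since 593 < 2431, 2431 is deficient.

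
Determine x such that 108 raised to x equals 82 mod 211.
138

Baby-step giant-step with step n = ⌈√211⌉ = 15.
Baby steps 108^j mod 211 (j:value) for j=0..14: 0:1, 1:108, 2:59, 3:42, 4:105, 5:157, 6:76, 7:190, 8:53, 9:27, 10:173, 11:116, 12:79, 13:92, 14:19.
Giant-step multiplier: 108^(-15) ≡ 108^(210-15) = 108^195 ≡ 40 (mod 211).
Giant steps γ_i = 82·40^i mod 211: γ_0=82, γ_1=115, γ_2=169, γ_3=8, γ_4=109, γ_5=140, γ_6=114, γ_7=129, γ_8=96, γ_9=42 (in table at j=3).
x = i·n + j = 9·15 + 3 = 138.
Check: 108^138 ≡ 82 (mod 211).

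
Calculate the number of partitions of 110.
607163746

p(n) counts ways to write n as a sum of positive integers (order ignored).
Euler's pentagonal recurrence: p(k) = p(k-1) + p(k-2) - p(k-5) - p(k-7) + p(k-12) + p(k-15) - ... (offsets j(3j∓1)/2, signs ++--, p(0)=1, p(<0)=0).
DP table for k = 0..109: p(0)=1, p(1)=1, p(2)=2, p(3)=3, p(4)=5, p(5)=7, p(6)=11, p(7)=15, p(8)=22, p(9)=30, p(10)=42, p(11)=56, p(12)=77, p(13)=101, p(14)=135, p(15)=176, p(16)=231, p(17)=297, p(18)=385, p(19)=490, p(20)=627, p(21)=792, p(22)=1002, p(23)=1255, p(24)=1575, p(25)=1958, p(26)=2436, p(27)=3010, p(28)=3718, p(29)=4565, p(30)=5604, p(31)=6842, p(32)=8349, p(33)=10143, p(34)=12310, p(35)=14883, p(36)=17977, p(37)=21637, p(38)=26015, p(39)=31185, p(40)=37338, p(41)=44583, p(42)=53174, p(43)=63261, p(44)=75175, p(45)=89134, p(46)=105558, p(47)=124754, p(48)=147273, p(49)=173525, p(50)=204226, p(51)=239943, p(52)=281589, p(53)=329931, p(54)=386155, p(55)=451276, p(56)=526823, p(57)=614154, p(58)=715220, p(59)=831820, p(60)=966467, p(61)=1121505, p(62)=1300156, p(63)=1505499, p(64)=1741630, p(65)=2012558, p(66)=2323520, p(67)=2679689, p(68)=3087735, p(69)=3554345, p(70)=4087968, p(71)=4697205, p(72)=5392783, p(73)=6185689, p(74)=7089500, p(75)=8118264, p(76)=9289091, p(77)=10619863, p(78)=12132164, p(79)=13848650, p(80)=15796476, p(81)=18004327, p(82)=20506255, p(83)=23338469, p(84)=26543660, p(85)=30167357, p(86)=34262962, p(87)=38887673, p(88)=44108109, p(89)=49995925, p(90)=56634173, p(91)=64112359, p(92)=72533807, p(93)=82010177, p(94)=92669720, p(95)=104651419, p(96)=118114304, p(97)=133230930, p(98)=150198136, p(99)=169229875, p(100)=190569292, p(101)=214481126, p(102)=241265379, p(103)=271248950, p(104)=304801365, p(105)=342325709, p(106)=384276336, p(107)=431149389, p(108)=483502844, p(109)=541946240.
Final step: p(110) = p(109) + p(108) - p(105) - p(103) + p(98) + p(95) - p(88) - p(84) + p(75) + p(70) - p(59) - p(53) + p(40) + p(33) - p(18) - p(10)
= 541946240 + 483502844 - 342325709 - 271248950 + 150198136 + 104651419 - 44108109 - 26543660 + 8118264 + 4087968 - 831820 - 329931 + 37338 + 10143 - 385 - 42
= 607163746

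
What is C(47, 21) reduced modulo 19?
15

Using Lucas' theorem:
Write n=47 and k=21 in base 19:
n in base 19: [2, 9]
k in base 19: [1, 2]
C(47,21) mod 19 = ∏ C(n_i, k_i) mod 19
Digit binomials (mod 19): C(2,1) = 2; C(9,2) = 36 ≡ 17
Product: 2 × 17 = 34 ≡ 15 (mod 19)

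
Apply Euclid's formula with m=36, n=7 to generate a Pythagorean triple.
(1247, 504, 1345)

Euclid's formula: a = m² - n², b = 2mn, c = m² + n²
m = 36, n = 7
a = 36² - 7² = 1296 - 49 = 1247
b = 2 × 36 × 7 = 504
c = 36² + 7² = 1296 + 49 = 1345
Verification: 1247² + 504² = 1555009 + 254016 = 1809025 = 1345² ✓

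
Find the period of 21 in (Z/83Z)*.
41

83 is prime, so ord(21) divides φ(83) = 82.
Divisors of 82: 1, 2, 41, 82.
Repeated squaring: 21^1 ≡ 21, 21^2 ≡ 26, 21^4 ≡ 12, 21^8 ≡ 61, 21^16 ≡ 69, 21^32 ≡ 30, 21^64 ≡ 70 (mod 83).
Test 21^d mod 83 for each divisor d in increasing order:
21^1 ≡ 21
21^2 ≡ 26
21^41 = 21^32·21^8·21^1 ≡ 1  ← first divisor giving 1
The order is 41.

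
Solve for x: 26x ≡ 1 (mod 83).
16

gcd(26, 83) = 1, so the inverse exists.
Extended Euclidean algorithm on (83, 26):
83 = 3 × 26 + 5  ⟹  5 = (1)·83 + (-3)·26
26 = 5 × 5 + 1  ⟹  1 = (-5)·83 + (16)·26
So (16)·26 ≡ 1 (mod 83), i.e. 26^(-1) ≡ 16 (mod 83).
Check: 26 × 16 = 416 ≡ 1 (mod 83)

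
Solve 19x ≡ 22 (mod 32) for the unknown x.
x ≡ 18 (mod 32)

gcd(19, 32) = 1, which divides 22, so solutions exist.
Find 19^(-1) mod 32 by the extended Euclidean algorithm:
32 = 1 × 19 + 13  ⟹  13 = (1)·32 + (-1)·19
19 = 1 × 13 + 6  ⟹  6 = (-1)·32 + (2)·19
13 = 2 × 6 + 1  ⟹  1 = (3)·32 + (-5)·19
So (-5)·19 ≡ 1 (mod 32), i.e. 19^(-1) ≡ -5 ≡ 27 (mod 32).
x ≡ 27 × 22 = 594 ≡ 18 (mod 32).
Check: 19 × 18 = 342 ≡ 22 (mod 32).
Unique solution: x ≡ 18 (mod 32)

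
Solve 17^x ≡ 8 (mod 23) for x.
4

Baby-step giant-step with step n = ⌈√23⌉ = 5.
Baby steps 17^j mod 23 (j:value) for j=0..4: 0:1, 1:17, 2:13, 3:14, 4:8.
h = 8 is already in the table at j=4, so x = 4.
Check: 17^4 ≡ 8 (mod 23).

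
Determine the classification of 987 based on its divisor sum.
deficient

Proper divisors of 987: sum = 1 + 3 + 7 + 21 + 47 + 141 + 329 = 549
Since 549 < 987, 987 is deficient.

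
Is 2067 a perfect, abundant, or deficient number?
deficient

Proper divisors of 2067: sum = 1 + 3 + 13 + 39 + 53 + 159 + 689 = 957
Since 957 < 2067, 2067 is deficient.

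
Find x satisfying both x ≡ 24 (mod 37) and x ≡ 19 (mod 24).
283

Using Chinese Remainder Theorem:
M = 37 × 24 = 888
M1 = 24, M2 = 37
y1 = 24^(-1) mod 37 = 17
y2 = 37^(-1) mod 24 = 13
x = (24×24×17 + 19×37×13) mod 888 = 283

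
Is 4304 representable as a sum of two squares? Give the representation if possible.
40² + 52² (a=40, b=52)

Factorization: 4304 = 2^4 × 269
By Fermat: n is sum of two squares iff every prime p ≡ 3 (mod 4) appears to even power.
All primes ≡ 3 (mod 4) appear to even power.
Search a = 0, 1, 2, … for 4304 - a² a perfect square: first hit at a = 40: 4304 - 1600 = 2704 = 52².
4304 = 40² + 52² = 1600 + 2704 ✓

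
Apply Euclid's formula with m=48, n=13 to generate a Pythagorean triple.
(2135, 1248, 2473)

Euclid's formula: a = m² - n², b = 2mn, c = m² + n²
m = 48, n = 13
a = 48² - 13² = 2304 - 169 = 2135
b = 2 × 48 × 13 = 1248
c = 48² + 13² = 2304 + 169 = 2473
Verification: 2135² + 1248² = 4558225 + 1557504 = 6115729 = 2473² ✓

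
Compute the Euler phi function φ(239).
238

239 = 239
φ(n) = n × ∏(1 - 1/p) for each prime p dividing n
φ(239) = 239 × (1 - 1/239) = 238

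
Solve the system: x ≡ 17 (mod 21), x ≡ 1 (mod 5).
101

Using Chinese Remainder Theorem:
M = 21 × 5 = 105
M1 = 5, M2 = 21
y1 = 5^(-1) mod 21 = 17
y2 = 21^(-1) mod 5 = 1
x = (17×5×17 + 1×21×1) mod 105 = 101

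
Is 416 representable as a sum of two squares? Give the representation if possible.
4² + 20² (a=4, b=20)

Factorization: 416 = 2^5 × 13
By Fermat: n is sum of two squares iff every prime p ≡ 3 (mod 4) appears to even power.
All primes ≡ 3 (mod 4) appear to even power.
Search a = 0, 1, 2, … for 416 - a² a perfect square: first hit at a = 4: 416 - 16 = 400 = 20².
416 = 4² + 20² = 16 + 400 ✓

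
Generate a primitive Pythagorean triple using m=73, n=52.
(2625, 7592, 8033)

Euclid's formula: a = m² - n², b = 2mn, c = m² + n²
m = 73, n = 52
a = 73² - 52² = 5329 - 2704 = 2625
b = 2 × 73 × 52 = 7592
c = 73² + 52² = 5329 + 2704 = 8033
Verification: 2625² + 7592² = 6890625 + 57638464 = 64529089 = 8033² ✓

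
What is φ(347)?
346

347 = 347
φ(n) = n × ∏(1 - 1/p) for each prime p dividing n
φ(347) = 347 × (1 - 1/347) = 346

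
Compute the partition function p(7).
15

p(n) counts ways to write n as a sum of positive integers (order ignored).
Examples: 7; 6 + 1; 5 + 2; 5 + 1 + 1; 4 + 3; ... (15 total)
p(7) = 15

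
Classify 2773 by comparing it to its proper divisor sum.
deficient

Proper divisors of 2773: sum = 1 + 47 + 59 = 107
Since 107 < 2773, 2773 is deficient.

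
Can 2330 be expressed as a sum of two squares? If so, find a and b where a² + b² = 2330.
11² + 47² (a=11, b=47)

Factorization: 2330 = 2 × 5 × 233
By Fermat: n is sum of two squares iff every prime p ≡ 3 (mod 4) appears to even power.
All primes ≡ 3 (mod 4) appear to even power.
Search a = 0, 1, 2, … for 2330 - a² a perfect square: first hit at a = 11: 2330 - 121 = 2209 = 47².
2330 = 11² + 47² = 121 + 2209 ✓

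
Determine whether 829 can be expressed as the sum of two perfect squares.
10² + 27² (a=10, b=27)

Factorization: 829 = 829
By Fermat: n is sum of two squares iff every prime p ≡ 3 (mod 4) appears to even power.
All primes ≡ 3 (mod 4) appear to even power.
Search a = 0, 1, 2, … for 829 - a² a perfect square: first hit at a = 10: 829 - 100 = 729 = 27².
829 = 10² + 27² = 100 + 729 ✓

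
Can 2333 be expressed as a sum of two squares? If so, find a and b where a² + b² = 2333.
22² + 43² (a=22, b=43)

Factorization: 2333 = 2333
By Fermat: n is sum of two squares iff every prime p ≡ 3 (mod 4) appears to even power.
All primes ≡ 3 (mod 4) appear to even power.
Search a = 0, 1, 2, … for 2333 - a² a perfect square: first hit at a = 22: 2333 - 484 = 1849 = 43².
2333 = 22² + 43² = 484 + 1849 ✓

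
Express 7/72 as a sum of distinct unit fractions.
1/11 + 1/159 + 1/41976

Greedy algorithm:
7/72: ceiling(72/7) = 11, use 1/11
5/792: ceiling(792/5) = 159, use 1/159
1/41976: ceiling(41976/1) = 41976, use 1/41976
Result: 7/72 = 1/11 + 1/159 + 1/41976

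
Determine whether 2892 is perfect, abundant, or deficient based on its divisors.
abundant

Proper divisors of 2892: sum = 1 + 2 + 3 + 4 + 6 + 12 + 241 + 482 + 723 + 964 + 1446 = 3884
Since 3884 > 2892, 2892 is abundant.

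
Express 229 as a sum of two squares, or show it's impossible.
2² + 15² (a=2, b=15)

Factorization: 229 = 229
By Fermat: n is sum of two squares iff every prime p ≡ 3 (mod 4) appears to even power.
All primes ≡ 3 (mod 4) appear to even power.
Search a = 0, 1, 2, … for 229 - a² a perfect square: first hit at a = 2: 229 - 4 = 225 = 15².
229 = 2² + 15² = 4 + 225 ✓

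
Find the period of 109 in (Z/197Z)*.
98

197 is prime, so ord(109) divides φ(197) = 196.
Divisors of 196: 1, 2, 4, 7, 14, 28, 49, 98, 196.
Repeated squaring: 109^1 ≡ 109, 109^2 ≡ 61, 109^4 ≡ 175, 109^8 ≡ 90, 109^16 ≡ 23, 109^32 ≡ 135, 109^64 ≡ 101, 109^128 ≡ 154 (mod 197).
Test 109^d mod 197 for each divisor d in increasing order:
109^1 ≡ 109
109^2 ≡ 61
109^4 ≡ 175
109^7 = 109^4·109^2·109^1 ≡ 93
109^14 = 109^8·109^4·109^2 ≡ 178
109^28 = 109^16·109^8·109^4 ≡ 164
109^49 = 109^32·109^16·109^1 ≡ 196
109^98 = 109^64·109^32·109^2 ≡ 1  ← first divisor giving 1
The order is 98.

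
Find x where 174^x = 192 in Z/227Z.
116

Baby-step giant-step with step n = ⌈√227⌉ = 16.
Baby steps 174^j mod 227 (j:value) for j=0..15: 0:1, 1:174, 2:85, 3:35, 4:188, 5:24, 6:90, 7:224, 8:159, 9:199, 10:122, 11:117, 12:155, 13:184, 14:9, 15:204.
Giant-step multiplier: 174^(-16) ≡ 174^(226-16) = 174^210 ≡ 100 (mod 227).
Giant steps γ_i = 192·100^i mod 227: γ_0=192, γ_1=132, γ_2=34, γ_3=222, γ_4=181, γ_5=167, γ_6=129, γ_7=188 (in table at j=4).
x = i·n + j = 7·16 + 4 = 116.
Check: 174^116 ≡ 192 (mod 227).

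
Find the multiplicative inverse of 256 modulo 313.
302

gcd(256, 313) = 1, so the inverse exists.
Extended Euclidean algorithm on (313, 256):
313 = 1 × 256 + 57  ⟹  57 = (1)·313 + (-1)·256
256 = 4 × 57 + 28  ⟹  28 = (-4)·313 + (5)·256
57 = 2 × 28 + 1  ⟹  1 = (9)·313 + (-11)·256
So (-11)·256 ≡ 1 (mod 313), i.e. 256^(-1) ≡ -11 ≡ 302 (mod 313).
Check: 256 × 302 = 77312 ≡ 1 (mod 313)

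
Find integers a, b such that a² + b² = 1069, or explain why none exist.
13² + 30² (a=13, b=30)

Factorization: 1069 = 1069
By Fermat: n is sum of two squares iff every prime p ≡ 3 (mod 4) appears to even power.
All primes ≡ 3 (mod 4) appear to even power.
Search a = 0, 1, 2, … for 1069 - a² a perfect square: first hit at a = 13: 1069 - 169 = 900 = 30².
1069 = 13² + 30² = 169 + 900 ✓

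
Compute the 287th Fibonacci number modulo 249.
226

Matrix identity: Q^n = [[F_(n+1), F_n], [F_n, F_(n-1)]] with Q = [[1,1],[1,0]].
n = 287 = 100011111₂. Square-and-multiply, entries mod 249:
Q^1 = [[1,1],[1,0]]
Q^2 = (Q^1)² = [[2,1],[1,1]]
Q^4 = (Q^2)² = [[5,3],[3,2]]
Q^8 = (Q^4)² = [[34,21],[21,13]]
Q^17 = (Q^8)²·Q = [[94,103],[103,240]]
Q^35 = (Q^17)²·Q = [[63,23],[23,40]]
Q^71 = (Q^35)²·Q = [[144,16],[16,128]]
Q^143 = (Q^71)²·Q = [[195,76],[76,119]]
Q^287 = (Q^143)²·Q = [[186,226],[226,209]]
F_287 mod 249 = Q^287[0][1] = 226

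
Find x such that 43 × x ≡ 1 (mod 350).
57

gcd(43, 350) = 1, so the inverse exists.
Extended Euclidean algorithm on (350, 43):
350 = 8 × 43 + 6  ⟹  6 = (1)·350 + (-8)·43
43 = 7 × 6 + 1  ⟹  1 = (-7)·350 + (57)·43
So (57)·43 ≡ 1 (mod 350), i.e. 43^(-1) ≡ 57 (mod 350).
Check: 43 × 57 = 2451 ≡ 1 (mod 350)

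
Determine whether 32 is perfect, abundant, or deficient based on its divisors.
deficient

Proper divisors of 32: sum = 1 + 2 + 4 + 8 + 16 = 31
Since 31 < 32, 32 is deficient.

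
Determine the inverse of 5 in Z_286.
229

gcd(5, 286) = 1, so the inverse exists.
Extended Euclidean algorithm on (286, 5):
286 = 57 × 5 + 1  ⟹  1 = (1)·286 + (-57)·5
So (-57)·5 ≡ 1 (mod 286), i.e. 5^(-1) ≡ -57 ≡ 229 (mod 286).
Check: 5 × 229 = 1145 ≡ 1 (mod 286)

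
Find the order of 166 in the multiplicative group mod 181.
90

181 is prime, so ord(166) divides φ(181) = 180.
Divisors of 180: 1, 2, 3, 4, 5, 6, 9, 10, 12, 15, 18, 20, 30, 36, 45, 60, 90, 180.
Repeated squaring: 166^1 ≡ 166, 166^2 ≡ 44, 166^4 ≡ 126, 166^8 ≡ 129, 166^16 ≡ 170, 166^32 ≡ 121, 166^64 ≡ 161, 166^128 ≡ 38 (mod 181).
Test 166^d mod 181 for each divisor d in increasing order:
166^1 ≡ 166
166^2 ≡ 44
166^3 = 166^2·166^1 ≡ 64
166^4 ≡ 126
166^5 = 166^4·166^1 ≡ 101
166^6 = 166^4·166^2 ≡ 114
166^9 = 166^8·166^1 ≡ 56
166^10 = 166^8·166^2 ≡ 65
166^12 = 166^8·166^4 ≡ 145
166^15 = 166^8·166^4·166^2·166^1 ≡ 49
166^18 = 166^16·166^2 ≡ 59
166^20 = 166^16·166^4 ≡ 62
166^30 = 166^16·166^8·166^4·166^2 ≡ 48
166^36 = 166^32·166^4 ≡ 42
166^45 = 166^32·166^8·166^4·166^1 ≡ 180
166^60 = 166^32·166^16·166^8·166^4 ≡ 132
166^90 = 166^64·166^16·166^8·166^2 ≡ 1  ← first divisor giving 1
The order is 90.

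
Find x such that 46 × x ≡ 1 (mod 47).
46

gcd(46, 47) = 1, so the inverse exists.
Extended Euclidean algorithm on (47, 46):
47 = 1 × 46 + 1  ⟹  1 = (1)·47 + (-1)·46
So (-1)·46 ≡ 1 (mod 47), i.e. 46^(-1) ≡ -1 ≡ 46 (mod 47).
Check: 46 × 46 = 2116 ≡ 1 (mod 47)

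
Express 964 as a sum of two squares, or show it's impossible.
8² + 30² (a=8, b=30)

Factorization: 964 = 2^2 × 241
By Fermat: n is sum of two squares iff every prime p ≡ 3 (mod 4) appears to even power.
All primes ≡ 3 (mod 4) appear to even power.
Search a = 0, 1, 2, … for 964 - a² a perfect square: first hit at a = 8: 964 - 64 = 900 = 30².
964 = 8² + 30² = 64 + 900 ✓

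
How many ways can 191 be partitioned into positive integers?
1820701100652

p(n) counts ways to write n as a sum of positive integers (order ignored).
Euler's pentagonal recurrence: p(k) = p(k-1) + p(k-2) - p(k-5) - p(k-7) + p(k-12) + p(k-15) - ... (offsets j(3j∓1)/2, signs ++--, p(0)=1, p(<0)=0).
DP table for k = 0..190: p(0)=1, p(1)=1, p(2)=2, p(3)=3, p(4)=5, p(5)=7, p(6)=11, p(7)=15, p(8)=22, p(9)=30, p(10)=42, p(11)=56, p(12)=77, p(13)=101, p(14)=135, p(15)=176, p(16)=231, p(17)=297, p(18)=385, p(19)=490, p(20)=627, p(21)=792, p(22)=1002, p(23)=1255, p(24)=1575, p(25)=1958, p(26)=2436, p(27)=3010, p(28)=3718, p(29)=4565, p(30)=5604, p(31)=6842, p(32)=8349, p(33)=10143, p(34)=12310, p(35)=14883, p(36)=17977, p(37)=21637, p(38)=26015, p(39)=31185, p(40)=37338, p(41)=44583, p(42)=53174, p(43)=63261, p(44)=75175, p(45)=89134, p(46)=105558, p(47)=124754, p(48)=147273, p(49)=173525, p(50)=204226, p(51)=239943, p(52)=281589, p(53)=329931, p(54)=386155, p(55)=451276, p(56)=526823, p(57)=614154, p(58)=715220, p(59)=831820, p(60)=966467, p(61)=1121505, p(62)=1300156, p(63)=1505499, p(64)=1741630, p(65)=2012558, p(66)=2323520, p(67)=2679689, p(68)=3087735, p(69)=3554345, p(70)=4087968, p(71)=4697205, p(72)=5392783, p(73)=6185689, p(74)=7089500, p(75)=8118264, p(76)=9289091, p(77)=10619863, p(78)=12132164, p(79)=13848650, p(80)=15796476, p(81)=18004327, p(82)=20506255, p(83)=23338469, p(84)=26543660, p(85)=30167357, p(86)=34262962, p(87)=38887673, p(88)=44108109, p(89)=49995925, p(90)=56634173, p(91)=64112359, p(92)=72533807, p(93)=82010177, p(94)=92669720, p(95)=104651419, p(96)=118114304, p(97)=133230930, p(98)=150198136, p(99)=169229875, p(100)=190569292, p(101)=214481126, p(102)=241265379, p(103)=271248950, p(104)=304801365, p(105)=342325709, p(106)=384276336, p(107)=431149389, p(108)=483502844, p(109)=541946240, p(110)=607163746, p(111)=679903203, p(112)=761002156, p(113)=851376628, p(114)=952050665, p(115)=1064144451, p(116)=1188908248, p(117)=1327710076, p(118)=1482074143, p(119)=1653668665, p(120)=1844349560, p(121)=2056148051, p(122)=2291320912, p(123)=2552338241, p(124)=2841940500, p(125)=3163127352, p(126)=3519222692, p(127)=3913864295, p(128)=4351078600, p(129)=4835271870, p(130)=5371315400, p(131)=5964539504, p(132)=6620830889, p(133)=7346629512, p(134)=8149040695, p(135)=9035836076, p(136)=10015581680, p(137)=11097645016, p(138)=12292341831, p(139)=13610949895, p(140)=15065878135, p(141)=16670689208, p(142)=18440293320, p(143)=20390982757, p(144)=22540654445, p(145)=24908858009, p(146)=27517052599, p(147)=30388671978, p(148)=33549419497, p(149)=37027355200, p(150)=40853235313, p(151)=45060624582, p(152)=49686288421, p(153)=54770336324, p(154)=60356673280, p(155)=66493182097, p(156)=73232243759, p(157)=80630964769, p(158)=88751778802, p(159)=97662728555, p(160)=107438159466, p(161)=118159068427, p(162)=129913904637, p(163)=142798995930, p(164)=156919475295, p(165)=172389800255, p(166)=189334822579, p(167)=207890420102, p(168)=228204732751, p(169)=250438925115, p(170)=274768617130, p(171)=301384802048, p(172)=330495499613, p(173)=362326859895, p(174)=397125074750, p(175)=435157697830, p(176)=476715857290, p(177)=522115831195, p(178)=571701605655, p(179)=625846753120, p(180)=684957390936, p(181)=749474411781, p(182)=819876908323, p(183)=896684817527, p(184)=980462880430, p(185)=1071823774337, p(186)=1171432692373, p(187)=1280011042268, p(188)=1398341745571, p(189)=1527273599625, p(190)=1667727404093.
Final step: p(191) = p(190) + p(189) - p(186) - p(184) + p(179) + p(176) - p(169) - p(165) + p(156) + p(151) - p(140) - p(134) + p(121) + p(114) - p(99) - p(91) + p(74) + p(65) - p(46) - p(36) + p(15) + p(4)
= 1667727404093 + 1527273599625 - 1171432692373 - 980462880430 + 625846753120 + 476715857290 - 250438925115 - 172389800255 + 73232243759 + 45060624582 - 15065878135 - 8149040695 + 2056148051 + 952050665 - 169229875 - 64112359 + 7089500 + 2012558 - 105558 - 17977 + 176 + 5
= 1820701100652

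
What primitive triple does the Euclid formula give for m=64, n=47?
(1887, 6016, 6305)

Euclid's formula: a = m² - n², b = 2mn, c = m² + n²
m = 64, n = 47
a = 64² - 47² = 4096 - 2209 = 1887
b = 2 × 64 × 47 = 6016
c = 64² + 47² = 4096 + 2209 = 6305
Verification: 1887² + 6016² = 3560769 + 36192256 = 39753025 = 6305² ✓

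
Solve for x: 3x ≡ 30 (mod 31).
x ≡ 10 (mod 31)

gcd(3, 31) = 1, which divides 30, so solutions exist.
Find 3^(-1) mod 31 by the extended Euclidean algorithm:
31 = 10 × 3 + 1  ⟹  1 = (1)·31 + (-10)·3
So (-10)·3 ≡ 1 (mod 31), i.e. 3^(-1) ≡ -10 ≡ 21 (mod 31).
x ≡ 21 × 30 = 630 ≡ 10 (mod 31).
Check: 3 × 10 = 30 ≡ 30 (mod 31).
Unique solution: x ≡ 10 (mod 31)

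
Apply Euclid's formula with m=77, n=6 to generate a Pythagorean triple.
(5893, 924, 5965)

Euclid's formula: a = m² - n², b = 2mn, c = m² + n²
m = 77, n = 6
a = 77² - 6² = 5929 - 36 = 5893
b = 2 × 77 × 6 = 924
c = 77² + 6² = 5929 + 36 = 5965
Verification: 5893² + 924² = 34727449 + 853776 = 35581225 = 5965² ✓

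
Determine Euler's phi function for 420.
96

420 = 2^2 × 3 × 5 × 7
φ(n) = n × ∏(1 - 1/p) for each prime p dividing n
φ(420) = 420 × (1 - 1/2) × (1 - 1/3) × (1 - 1/5) × (1 - 1/7) = 96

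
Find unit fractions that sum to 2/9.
1/5 + 1/45

Greedy algorithm:
2/9: ceiling(9/2) = 5, use 1/5
1/45: ceiling(45/1) = 45, use 1/45
Result: 2/9 = 1/5 + 1/45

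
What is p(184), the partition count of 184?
980462880430

p(n) counts ways to write n as a sum of positive integers (order ignored).
Euler's pentagonal recurrence: p(k) = p(k-1) + p(k-2) - p(k-5) - p(k-7) + p(k-12) + p(k-15) - ... (offsets j(3j∓1)/2, signs ++--, p(0)=1, p(<0)=0).
DP table for k = 0..183: p(0)=1, p(1)=1, p(2)=2, p(3)=3, p(4)=5, p(5)=7, p(6)=11, p(7)=15, p(8)=22, p(9)=30, p(10)=42, p(11)=56, p(12)=77, p(13)=101, p(14)=135, p(15)=176, p(16)=231, p(17)=297, p(18)=385, p(19)=490, p(20)=627, p(21)=792, p(22)=1002, p(23)=1255, p(24)=1575, p(25)=1958, p(26)=2436, p(27)=3010, p(28)=3718, p(29)=4565, p(30)=5604, p(31)=6842, p(32)=8349, p(33)=10143, p(34)=12310, p(35)=14883, p(36)=17977, p(37)=21637, p(38)=26015, p(39)=31185, p(40)=37338, p(41)=44583, p(42)=53174, p(43)=63261, p(44)=75175, p(45)=89134, p(46)=105558, p(47)=124754, p(48)=147273, p(49)=173525, p(50)=204226, p(51)=239943, p(52)=281589, p(53)=329931, p(54)=386155, p(55)=451276, p(56)=526823, p(57)=614154, p(58)=715220, p(59)=831820, p(60)=966467, p(61)=1121505, p(62)=1300156, p(63)=1505499, p(64)=1741630, p(65)=2012558, p(66)=2323520, p(67)=2679689, p(68)=3087735, p(69)=3554345, p(70)=4087968, p(71)=4697205, p(72)=5392783, p(73)=6185689, p(74)=7089500, p(75)=8118264, p(76)=9289091, p(77)=10619863, p(78)=12132164, p(79)=13848650, p(80)=15796476, p(81)=18004327, p(82)=20506255, p(83)=23338469, p(84)=26543660, p(85)=30167357, p(86)=34262962, p(87)=38887673, p(88)=44108109, p(89)=49995925, p(90)=56634173, p(91)=64112359, p(92)=72533807, p(93)=82010177, p(94)=92669720, p(95)=104651419, p(96)=118114304, p(97)=133230930, p(98)=150198136, p(99)=169229875, p(100)=190569292, p(101)=214481126, p(102)=241265379, p(103)=271248950, p(104)=304801365, p(105)=342325709, p(106)=384276336, p(107)=431149389, p(108)=483502844, p(109)=541946240, p(110)=607163746, p(111)=679903203, p(112)=761002156, p(113)=851376628, p(114)=952050665, p(115)=1064144451, p(116)=1188908248, p(117)=1327710076, p(118)=1482074143, p(119)=1653668665, p(120)=1844349560, p(121)=2056148051, p(122)=2291320912, p(123)=2552338241, p(124)=2841940500, p(125)=3163127352, p(126)=3519222692, p(127)=3913864295, p(128)=4351078600, p(129)=4835271870, p(130)=5371315400, p(131)=5964539504, p(132)=6620830889, p(133)=7346629512, p(134)=8149040695, p(135)=9035836076, p(136)=10015581680, p(137)=11097645016, p(138)=12292341831, p(139)=13610949895, p(140)=15065878135, p(141)=16670689208, p(142)=18440293320, p(143)=20390982757, p(144)=22540654445, p(145)=24908858009, p(146)=27517052599, p(147)=30388671978, p(148)=33549419497, p(149)=37027355200, p(150)=40853235313, p(151)=45060624582, p(152)=49686288421, p(153)=54770336324, p(154)=60356673280, p(155)=66493182097, p(156)=73232243759, p(157)=80630964769, p(158)=88751778802, p(159)=97662728555, p(160)=107438159466, p(161)=118159068427, p(162)=129913904637, p(163)=142798995930, p(164)=156919475295, p(165)=172389800255, p(166)=189334822579, p(167)=207890420102, p(168)=228204732751, p(169)=250438925115, p(170)=274768617130, p(171)=301384802048, p(172)=330495499613, p(173)=362326859895, p(174)=397125074750, p(175)=435157697830, p(176)=476715857290, p(177)=522115831195, p(178)=571701605655, p(179)=625846753120, p(180)=684957390936, p(181)=749474411781, p(182)=819876908323, p(183)=896684817527.
Final step: p(184) = p(183) + p(182) - p(179) - p(177) + p(172) + p(169) - p(162) - p(158) + p(149) + p(144) - p(133) - p(127) + p(114) + p(107) - p(92) - p(84) + p(67) + p(58) - p(39) - p(29) + p(8)
= 896684817527 + 819876908323 - 625846753120 - 522115831195 + 330495499613 + 250438925115 - 129913904637 - 88751778802 + 37027355200 + 22540654445 - 7346629512 - 3913864295 + 952050665 + 431149389 - 72533807 - 26543660 + 2679689 + 715220 - 31185 - 4565 + 22
= 980462880430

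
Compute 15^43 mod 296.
183

Repeated squaring. Binary of 43 = 101011.
15^1 ≡ 15 (mod 296); 15^2 ≡ 225 (mod 296); 15^4 ≡ 9 (mod 296); 15^8 ≡ 81 (mod 296); 15^16 ≡ 49 (mod 296); 15^32 ≡ 33 (mod 296)
15^43 = 15^1 × 15^2 × 15^8 × 15^32 ≡ 183 (mod 296)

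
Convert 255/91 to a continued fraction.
[2; 1, 4, 18]

Euclidean algorithm steps:
255 = 2 × 91 + 73
91 = 1 × 73 + 18
73 = 4 × 18 + 1
18 = 18 × 1 + 0
Continued fraction: [2; 1, 4, 18]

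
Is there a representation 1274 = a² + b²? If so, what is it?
7² + 35² (a=7, b=35)

Factorization: 1274 = 2 × 7^2 × 13
By Fermat: n is sum of two squares iff every prime p ≡ 3 (mod 4) appears to even power.
All primes ≡ 3 (mod 4) appear to even power.
Search a = 0, 1, 2, … for 1274 - a² a perfect square: first hit at a = 7: 1274 - 49 = 1225 = 35².
1274 = 7² + 35² = 49 + 1225 ✓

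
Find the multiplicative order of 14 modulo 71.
10

71 is prime, so ord(14) divides φ(71) = 70.
Divisors of 70: 1, 2, 5, 7, 10, 14, 35, 70.
Repeated squaring: 14^1 ≡ 14, 14^2 ≡ 54, 14^4 ≡ 5, 14^8 ≡ 25, 14^16 ≡ 57, 14^32 ≡ 54, 14^64 ≡ 5 (mod 71).
Test 14^d mod 71 for each divisor d in increasing order:
14^1 ≡ 14
14^2 ≡ 54
14^5 = 14^4·14^1 ≡ 70
14^7 = 14^4·14^2·14^1 ≡ 17
14^10 = 14^8·14^2 ≡ 1  ← first divisor giving 1
The order is 10.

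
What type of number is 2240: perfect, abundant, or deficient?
abundant

Proper divisors of 2240: sum = 1 + 2 + 4 + 5 + 7 + 8 + 10 + 14 + ... + 320 + 448 + 560 + 1120 (27 divisors) = 3856
Since 3856 > 2240, 2240 is abundant.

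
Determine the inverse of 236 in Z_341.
328

gcd(236, 341) = 1, so the inverse exists.
Extended Euclidean algorithm on (341, 236):
341 = 1 × 236 + 105  ⟹  105 = (1)·341 + (-1)·236
236 = 2 × 105 + 26  ⟹  26 = (-2)·341 + (3)·236
105 = 4 × 26 + 1  ⟹  1 = (9)·341 + (-13)·236
So (-13)·236 ≡ 1 (mod 341), i.e. 236^(-1) ≡ -13 ≡ 328 (mod 341).
Check: 236 × 328 = 77408 ≡ 1 (mod 341)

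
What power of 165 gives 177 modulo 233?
6

Baby-step giant-step with step n = ⌈√233⌉ = 16.
Baby steps 165^j mod 233 (j:value) for j=0..15: 0:1, 1:165, 2:197, 3:118, 4:131, 5:179, 6:177, 7:80, 8:152, 9:149, 10:120, 11:228, 12:107, 13:180, 14:109, 15:44.
h = 177 is already in the table at j=6, so x = 6.
Check: 165^6 ≡ 177 (mod 233).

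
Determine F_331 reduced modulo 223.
180

Matrix identity: Q^n = [[F_(n+1), F_n], [F_n, F_(n-1)]] with Q = [[1,1],[1,0]].
n = 331 = 101001011₂. Square-and-multiply, entries mod 223:
Q^1 = [[1,1],[1,0]]
Q^2 = (Q^1)² = [[2,1],[1,1]]
Q^5 = (Q^2)²·Q = [[8,5],[5,3]]
Q^10 = (Q^5)² = [[89,55],[55,34]]
Q^20 = (Q^10)² = [[19,75],[75,167]]
Q^41 = (Q^20)²·Q = [[89,188],[188,124]]
Q^82 = (Q^41)² = [[3,127],[127,99]]
Q^165 = (Q^82)²·Q = [[102,82],[82,20]]
Q^331 = (Q^165)²·Q = [[149,180],[180,192]]
F_331 mod 223 = Q^331[0][1] = 180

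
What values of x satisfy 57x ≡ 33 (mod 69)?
x ≡ 3 (mod 23)

gcd(57, 69) = 3, which divides 33, so solutions exist.
Divide through by 3: 19x ≡ 11 (mod 23).
Find 19^(-1) mod 23 by the extended Euclidean algorithm:
23 = 1 × 19 + 4  ⟹  4 = (1)·23 + (-1)·19
19 = 4 × 4 + 3  ⟹  3 = (-4)·23 + (5)·19
4 = 1 × 3 + 1  ⟹  1 = (5)·23 + (-6)·19
So (-6)·19 ≡ 1 (mod 23), i.e. 19^(-1) ≡ -6 ≡ 17 (mod 23).
x ≡ 17 × 11 = 187 ≡ 3 (mod 23).
Check: 57 × 3 = 171 ≡ 33 (mod 69).
x ≡ 3 (mod 23), giving 3 solutions mod 69.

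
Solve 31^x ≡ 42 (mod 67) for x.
21

Baby-step giant-step with step n = ⌈√67⌉ = 9.
Baby steps 31^j mod 67 (j:value) for j=0..8: 0:1, 1:31, 2:23, 3:43, 4:60, 5:51, 6:40, 7:34, 8:49.
Giant-step multiplier: 31^(-9) ≡ 31^(66-9) = 31^57 ≡ 3 (mod 67).
Giant steps γ_i = 42·3^i mod 67: γ_0=42, γ_1=59, γ_2=43 (in table at j=3).
x = i·n + j = 2·9 + 3 = 21.
Check: 31^21 ≡ 42 (mod 67).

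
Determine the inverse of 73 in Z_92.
29

gcd(73, 92) = 1, so the inverse exists.
Extended Euclidean algorithm on (92, 73):
92 = 1 × 73 + 19  ⟹  19 = (1)·92 + (-1)·73
73 = 3 × 19 + 16  ⟹  16 = (-3)·92 + (4)·73
19 = 1 × 16 + 3  ⟹  3 = (4)·92 + (-5)·73
16 = 5 × 3 + 1  ⟹  1 = (-23)·92 + (29)·73
So (29)·73 ≡ 1 (mod 92), i.e. 73^(-1) ≡ 29 (mod 92).
Check: 73 × 29 = 2117 ≡ 1 (mod 92)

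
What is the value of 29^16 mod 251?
195

Repeated squaring. Binary of 16 = 10000.
29^1 ≡ 29 (mod 251); 29^2 ≡ 88 (mod 251); 29^4 ≡ 214 (mod 251); 29^8 ≡ 114 (mod 251); 29^16 ≡ 195 (mod 251)
29^16 = 29^16 ≡ 195 (mod 251)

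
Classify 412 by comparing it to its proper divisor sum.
deficient

Proper divisors of 412: sum = 1 + 2 + 4 + 103 + 206 = 316
Since 316 < 412, 412 is deficient.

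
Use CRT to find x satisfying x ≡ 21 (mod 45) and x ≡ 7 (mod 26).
111

Using Chinese Remainder Theorem:
M = 45 × 26 = 1170
M1 = 26, M2 = 45
y1 = 26^(-1) mod 45 = 26
y2 = 45^(-1) mod 26 = 11
x = (21×26×26 + 7×45×11) mod 1170 = 111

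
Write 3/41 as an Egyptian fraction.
1/14 + 1/574

Greedy algorithm:
3/41: ceiling(41/3) = 14, use 1/14
1/574: ceiling(574/1) = 574, use 1/574
Result: 3/41 = 1/14 + 1/574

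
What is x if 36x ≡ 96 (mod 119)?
x ≡ 82 (mod 119)

gcd(36, 119) = 1, which divides 96, so solutions exist.
Find 36^(-1) mod 119 by the extended Euclidean algorithm:
119 = 3 × 36 + 11  ⟹  11 = (1)·119 + (-3)·36
36 = 3 × 11 + 3  ⟹  3 = (-3)·119 + (10)·36
11 = 3 × 3 + 2  ⟹  2 = (10)·119 + (-33)·36
3 = 1 × 2 + 1  ⟹  1 = (-13)·119 + (43)·36
So (43)·36 ≡ 1 (mod 119), i.e. 36^(-1) ≡ 43 (mod 119).
x ≡ 43 × 96 = 4128 ≡ 82 (mod 119).
Check: 36 × 82 = 2952 ≡ 96 (mod 119).
Unique solution: x ≡ 82 (mod 119)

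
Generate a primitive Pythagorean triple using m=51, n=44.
(665, 4488, 4537)

Euclid's formula: a = m² - n², b = 2mn, c = m² + n²
m = 51, n = 44
a = 51² - 44² = 2601 - 1936 = 665
b = 2 × 51 × 44 = 4488
c = 51² + 44² = 2601 + 1936 = 4537
Verification: 665² + 4488² = 442225 + 20142144 = 20584369 = 4537² ✓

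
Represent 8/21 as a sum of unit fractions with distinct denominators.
1/3 + 1/21

Greedy algorithm:
8/21: ceiling(21/8) = 3, use 1/3
1/21: ceiling(21/1) = 21, use 1/21
Result: 8/21 = 1/3 + 1/21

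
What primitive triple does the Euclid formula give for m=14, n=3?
(187, 84, 205)

Euclid's formula: a = m² - n², b = 2mn, c = m² + n²
m = 14, n = 3
a = 14² - 3² = 196 - 9 = 187
b = 2 × 14 × 3 = 84
c = 14² + 3² = 196 + 9 = 205
Verification: 187² + 84² = 34969 + 7056 = 42025 = 205² ✓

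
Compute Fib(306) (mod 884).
272

Matrix identity: Q^n = [[F_(n+1), F_n], [F_n, F_(n-1)]] with Q = [[1,1],[1,0]].
n = 306 = 100110010₂. Square-and-multiply, entries mod 884:
Q^1 = [[1,1],[1,0]]
Q^2 = (Q^1)² = [[2,1],[1,1]]
Q^4 = (Q^2)² = [[5,3],[3,2]]
Q^9 = (Q^4)²·Q = [[55,34],[34,21]]
Q^19 = (Q^9)²·Q = [[577,645],[645,816]]
Q^38 = (Q^19)² = [[206,341],[341,749]]
Q^76 = (Q^38)² = [[481,343],[343,138]]
Q^153 = (Q^76)²·Q = [[871,714],[714,157]]
Q^306 = (Q^153)² = [[781,272],[272,509]]
F_306 mod 884 = Q^306[0][1] = 272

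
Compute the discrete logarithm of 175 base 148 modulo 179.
23

Baby-step giant-step with step n = ⌈√179⌉ = 14.
Baby steps 148^j mod 179 (j:value) for j=0..13: 0:1, 1:148, 2:66, 3:102, 4:60, 5:109, 6:22, 7:34, 8:20, 9:96, 10:67, 11:71, 12:126, 13:32.
Giant-step multiplier: 148^(-14) ≡ 148^(178-14) = 148^164 ≡ 155 (mod 179).
Giant steps γ_i = 175·155^i mod 179: γ_0=175, γ_1=96 (in table at j=9).
x = i·n + j = 1·14 + 9 = 23.
Check: 148^23 ≡ 175 (mod 179).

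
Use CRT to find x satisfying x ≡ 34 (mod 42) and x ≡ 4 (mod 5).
34

Using Chinese Remainder Theorem:
M = 42 × 5 = 210
M1 = 5, M2 = 42
y1 = 5^(-1) mod 42 = 17
y2 = 42^(-1) mod 5 = 3
x = (34×5×17 + 4×42×3) mod 210 = 34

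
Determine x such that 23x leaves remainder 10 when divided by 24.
x ≡ 14 (mod 24)

gcd(23, 24) = 1, which divides 10, so solutions exist.
Find 23^(-1) mod 24 by the extended Euclidean algorithm:
24 = 1 × 23 + 1  ⟹  1 = (1)·24 + (-1)·23
So (-1)·23 ≡ 1 (mod 24), i.e. 23^(-1) ≡ -1 ≡ 23 (mod 24).
x ≡ 23 × 10 = 230 ≡ 14 (mod 24).
Check: 23 × 14 = 322 ≡ 10 (mod 24).
Unique solution: x ≡ 14 (mod 24)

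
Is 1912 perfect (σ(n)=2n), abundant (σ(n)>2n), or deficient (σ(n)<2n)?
deficient

Proper divisors of 1912: sum = 1 + 2 + 4 + 8 + 239 + 478 + 956 = 1688
Since 1688 < 1912, 1912 is deficient.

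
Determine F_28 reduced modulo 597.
207

Matrix identity: Q^n = [[F_(n+1), F_n], [F_n, F_(n-1)]] with Q = [[1,1],[1,0]].
n = 28 = 11100₂. Square-and-multiply, entries mod 597:
Q^1 = [[1,1],[1,0]]
Q^3 = (Q^1)²·Q = [[3,2],[2,1]]
Q^7 = (Q^3)²·Q = [[21,13],[13,8]]
Q^14 = (Q^7)² = [[13,377],[377,233]]
Q^28 = (Q^14)² = [[212,207],[207,5]]
F_28 mod 597 = Q^28[0][1] = 207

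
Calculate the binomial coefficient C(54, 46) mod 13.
0

Using Lucas' theorem:
Write n=54 and k=46 in base 13:
n in base 13: [4, 2]
k in base 13: [3, 7]
C(54,46) mod 13 = ∏ C(n_i, k_i) mod 13
Digit binomials (mod 13): C(4,3) = 4; C(2,7) = 0 (k_i > n_i)
Product: 4 × 0 = 0 ≡ 0 (mod 13)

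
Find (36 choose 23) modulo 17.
0

Using Lucas' theorem:
Write n=36 and k=23 in base 17:
n in base 17: [2, 2]
k in base 17: [1, 6]
C(36,23) mod 17 = ∏ C(n_i, k_i) mod 17
Digit binomials (mod 17): C(2,1) = 2; C(2,6) = 0 (k_i > n_i)
Product: 2 × 0 = 0 ≡ 0 (mod 17)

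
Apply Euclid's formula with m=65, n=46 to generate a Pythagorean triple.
(2109, 5980, 6341)

Euclid's formula: a = m² - n², b = 2mn, c = m² + n²
m = 65, n = 46
a = 65² - 46² = 4225 - 2116 = 2109
b = 2 × 65 × 46 = 5980
c = 65² + 46² = 4225 + 2116 = 6341
Verification: 2109² + 5980² = 4447881 + 35760400 = 40208281 = 6341² ✓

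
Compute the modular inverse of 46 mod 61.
4

gcd(46, 61) = 1, so the inverse exists.
Extended Euclidean algorithm on (61, 46):
61 = 1 × 46 + 15  ⟹  15 = (1)·61 + (-1)·46
46 = 3 × 15 + 1  ⟹  1 = (-3)·61 + (4)·46
So (4)·46 ≡ 1 (mod 61), i.e. 46^(-1) ≡ 4 (mod 61).
Check: 46 × 4 = 184 ≡ 1 (mod 61)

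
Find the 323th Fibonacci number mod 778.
351

Matrix identity: Q^n = [[F_(n+1), F_n], [F_n, F_(n-1)]] with Q = [[1,1],[1,0]].
n = 323 = 101000011₂. Square-and-multiply, entries mod 778:
Q^1 = [[1,1],[1,0]]
Q^2 = (Q^1)² = [[2,1],[1,1]]
Q^5 = (Q^2)²·Q = [[8,5],[5,3]]
Q^10 = (Q^5)² = [[89,55],[55,34]]
Q^20 = (Q^10)² = [[54,541],[541,291]]
Q^40 = (Q^20)² = [[735,703],[703,32]]
Q^80 = (Q^40)² = [[472,47],[47,425]]
Q^161 = (Q^80)²·Q = [[298,151],[151,147]]
Q^323 = (Q^161)²·Q = [[638,351],[351,287]]
F_323 mod 778 = Q^323[0][1] = 351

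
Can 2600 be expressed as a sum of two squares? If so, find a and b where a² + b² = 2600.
10² + 50² (a=10, b=50)

Factorization: 2600 = 2^3 × 5^2 × 13
By Fermat: n is sum of two squares iff every prime p ≡ 3 (mod 4) appears to even power.
All primes ≡ 3 (mod 4) appear to even power.
Search a = 0, 1, 2, … for 2600 - a² a perfect square: first hit at a = 10: 2600 - 100 = 2500 = 50².
2600 = 10² + 50² = 100 + 2500 ✓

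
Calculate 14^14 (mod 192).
64

Repeated squaring. Binary of 14 = 1110.
14^1 ≡ 14 (mod 192); 14^2 ≡ 4 (mod 192); 14^4 ≡ 16 (mod 192); 14^8 ≡ 64 (mod 192)
14^14 = 14^2 × 14^4 × 14^8 ≡ 64 (mod 192)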